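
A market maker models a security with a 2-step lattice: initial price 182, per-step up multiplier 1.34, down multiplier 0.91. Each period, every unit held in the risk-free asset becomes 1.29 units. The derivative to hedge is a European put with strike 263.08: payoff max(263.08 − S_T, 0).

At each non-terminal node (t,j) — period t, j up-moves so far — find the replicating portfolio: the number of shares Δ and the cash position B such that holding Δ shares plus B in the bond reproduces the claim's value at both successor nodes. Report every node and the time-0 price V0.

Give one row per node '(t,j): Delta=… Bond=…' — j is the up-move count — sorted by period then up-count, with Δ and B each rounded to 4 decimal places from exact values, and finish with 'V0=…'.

The replicating-portfolio and risk-neutral prices coincide; use p* = (1.29−0.91)/(1.34−0.91) = 0.8837 for the latter.
Terminal payoffs: V(2,0)=112.3658, V(2,1)=41.1492, V(2,2)=0.0000
Node (1,0) S=165.6200: V=(p*·41.1492+(1−p*)·112.3658)/1.29=38.3180; Δ=(41.1492−112.3658)/(221.9308−150.7142)=-1.0000; B=V−Δ·S=203.9380
Node (1,1) S=243.8800: V=(p*·0.0000+(1−p*)·41.1492)/1.29=3.7091; Δ=(0.0000−41.1492)/(326.7992−221.9308)=-0.3924; B=V−Δ·S=99.4050
Node (0,0) S=182.0000: V=(p*·3.7091+(1−p*)·38.3180)/1.29=5.9949; Δ=(3.7091−38.3180)/(243.8800−165.6200)=-0.4422; B=V−Δ·S=86.4806
The time-0 hedge costs 5.9949, which is the no-arbitrage price.

(0,0): Delta=-0.4422 Bond=86.4806
(1,0): Delta=-1.0000 Bond=203.9380
(1,1): Delta=-0.3924 Bond=99.4050
V0=5.9949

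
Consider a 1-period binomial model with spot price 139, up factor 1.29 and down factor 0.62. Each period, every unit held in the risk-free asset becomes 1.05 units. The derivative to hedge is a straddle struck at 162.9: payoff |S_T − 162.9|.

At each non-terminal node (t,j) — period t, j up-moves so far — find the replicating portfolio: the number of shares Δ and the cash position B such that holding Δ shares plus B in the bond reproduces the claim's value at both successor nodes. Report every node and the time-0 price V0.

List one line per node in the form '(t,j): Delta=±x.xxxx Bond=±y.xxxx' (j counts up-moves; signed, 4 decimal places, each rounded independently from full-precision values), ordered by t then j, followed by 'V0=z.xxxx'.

Risk-neutral probability p* = (R−d)/(u−d) = (1.05−0.62)/(1.29−0.62) = 0.6418.
Payoff layer (t=1): V(1,0)=76.7200, V(1,1)=16.4100
(0,0): S=139.0000. Δ = (V_up−V_dn)/(S_up−S_dn) = (16.4100−76.7200)/(179.3100−86.1800) = -0.6476. V = [p*·16.4100 + (1−p*)·76.7200]/1.05 = 36.2034. B = V − Δ·S = 126.2183.
Self-financing check: at every node Δ·S+B equals the discounted successor values.

(0,0): Delta=-0.6476 Bond=126.2183
V0=36.2034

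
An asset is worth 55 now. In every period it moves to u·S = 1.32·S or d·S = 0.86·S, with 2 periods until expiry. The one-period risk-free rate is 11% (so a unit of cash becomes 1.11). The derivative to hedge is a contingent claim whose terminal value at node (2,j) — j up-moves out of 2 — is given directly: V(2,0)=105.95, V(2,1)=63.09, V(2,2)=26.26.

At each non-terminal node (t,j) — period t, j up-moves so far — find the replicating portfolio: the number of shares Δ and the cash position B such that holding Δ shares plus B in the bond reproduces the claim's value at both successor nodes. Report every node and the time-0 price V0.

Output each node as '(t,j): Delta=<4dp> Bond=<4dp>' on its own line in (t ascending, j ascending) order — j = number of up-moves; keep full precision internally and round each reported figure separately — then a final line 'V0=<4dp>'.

(0,0): Delta=-1.4095 Bond=127.1481
(1,0): Delta=-1.9699 Bond=167.6392
(1,1): Delta=-1.1028 Bond=118.8703
V0=49.6259

Since d<R<u, set p* = (R−d)/(u−d) = 0.5435; price each node as the discounted p*-expectation of its children.
Terminal payoffs: V(2,0)=105.9500, V(2,1)=63.0900, V(2,2)=26.2600
Node (1,0) S=47.3000: V=(p*·63.0900+(1−p*)·105.9500)/1.11=74.4653; Δ=(63.0900−105.9500)/(62.4360−40.6780)=-1.9699; B=V−Δ·S=167.6392
Node (1,1) S=72.6000: V=(p*·26.2600+(1−p*)·63.0900)/1.11=38.8051; Δ=(26.2600−63.0900)/(95.8320−62.4360)=-1.1028; B=V−Δ·S=118.8703
Node (0,0) S=55.0000: V=(p*·38.8051+(1−p*)·74.4653)/1.11=49.6259; Δ=(38.8051−74.4653)/(72.6000−47.3000)=-1.4095; B=V−Δ·S=127.1481
Each (Δ,B) replicates both successor values, so the strategy is self-financing and V0 is arbitrage-free.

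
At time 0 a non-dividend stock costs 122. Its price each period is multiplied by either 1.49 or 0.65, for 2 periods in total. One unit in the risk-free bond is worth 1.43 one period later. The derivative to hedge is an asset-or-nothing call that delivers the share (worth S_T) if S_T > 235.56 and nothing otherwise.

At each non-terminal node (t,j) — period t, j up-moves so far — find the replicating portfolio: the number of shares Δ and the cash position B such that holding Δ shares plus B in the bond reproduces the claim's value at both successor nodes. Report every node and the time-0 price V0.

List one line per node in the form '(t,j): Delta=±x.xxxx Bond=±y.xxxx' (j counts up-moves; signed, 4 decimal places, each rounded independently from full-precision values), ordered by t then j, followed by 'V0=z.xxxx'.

(0,0): Delta=1.7162 Bond=-95.1721
(1,0): Delta=0.0000 Bond=0.0000
(1,1): Delta=1.7738 Bond=-146.5650
V0=114.2065

Under the risk-neutral measure, an up-move has probability p* = (R−d)/(u−d) = 0.9286 and values discount at R = 1.43.
Payoff layer (t=2): V(2,0)=0.0000, V(2,1)=0.0000, V(2,2)=270.8522
Node (1,0) S=79.3000: V=(p*·0.0000+(1−p*)·0.0000)/1.43=0.0000; Δ=(0.0000−0.0000)/(118.1570−51.5450)=0.0000; B=V−Δ·S=0.0000
Node (1,1) S=181.7800: V=(p*·270.8522+(1−p*)·0.0000)/1.43=175.8781; Δ=(270.8522−0.0000)/(270.8522−118.1570)=1.7738; B=V−Δ·S=-146.5650
Node (0,0) S=122.0000: V=(p*·175.8781+(1−p*)·0.0000)/1.43=114.2065; Δ=(175.8781−0.0000)/(181.7800−79.3000)=1.7162; B=V−Δ·S=-95.1721
Root portfolio cost Δ·122+B reproduces V0=114.2065.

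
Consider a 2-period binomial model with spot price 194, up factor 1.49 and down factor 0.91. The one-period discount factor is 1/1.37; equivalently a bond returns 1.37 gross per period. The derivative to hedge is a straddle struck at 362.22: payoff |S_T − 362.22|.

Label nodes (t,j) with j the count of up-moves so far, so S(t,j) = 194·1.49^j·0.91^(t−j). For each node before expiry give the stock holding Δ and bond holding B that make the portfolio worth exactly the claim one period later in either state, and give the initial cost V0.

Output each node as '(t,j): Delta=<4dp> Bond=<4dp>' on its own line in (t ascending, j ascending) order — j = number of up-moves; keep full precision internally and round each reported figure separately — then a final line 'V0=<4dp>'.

(0,0): Delta=-0.2954 Bond=102.1871
(1,0): Delta=-1.0000 Bond=264.3942
(1,1): Delta=-0.1831 Bond=107.5448
V0=44.8880

Risk-neutral probability p* = (R−d)/(u−d) = (1.37−0.91)/(1.49−0.91) = 0.7931.
Payoff layer (t=2): V(2,0)=201.5686, V(2,1)=99.1754, V(2,2)=68.4794
Node (1,0) S=176.5400: V=(p*·99.1754+(1−p*)·201.5686)/1.37=87.8542; Δ=(99.1754−201.5686)/(263.0446−160.6514)=-1.0000; B=V−Δ·S=264.3942
Node (1,1) S=289.0600: V=(p*·68.4794+(1−p*)·99.1754)/1.37=54.6207; Δ=(68.4794−99.1754)/(430.6994−263.0446)=-0.1831; B=V−Δ·S=107.5448
Node (0,0) S=194.0000: V=(p*·54.6207+(1−p*)·87.8542)/1.37=44.8880; Δ=(54.6207−87.8542)/(289.0600−176.5400)=-0.2954; B=V−Δ·S=102.1871
Check: Δ(0,0)·S0 + B(0,0) = 44.8880 = V0.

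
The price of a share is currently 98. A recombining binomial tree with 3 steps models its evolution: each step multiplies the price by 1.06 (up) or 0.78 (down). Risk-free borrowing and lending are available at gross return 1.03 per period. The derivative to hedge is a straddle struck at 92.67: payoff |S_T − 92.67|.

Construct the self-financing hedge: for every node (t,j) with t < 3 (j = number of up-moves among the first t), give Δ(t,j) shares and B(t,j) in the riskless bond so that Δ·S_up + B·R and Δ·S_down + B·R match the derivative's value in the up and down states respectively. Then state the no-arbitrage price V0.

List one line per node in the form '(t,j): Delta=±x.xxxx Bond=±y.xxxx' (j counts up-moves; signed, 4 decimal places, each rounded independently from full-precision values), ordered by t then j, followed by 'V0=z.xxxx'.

Under the risk-neutral measure, an up-move has probability p* = (R−d)/(u−d) = 0.8929 and values discount at R = 1.03.
At expiry t=3: V(3,0)=46.1639, V(3,1)=29.4694, V(3,2)=6.7820, V(3,3)=24.0496
(2,0): S=59.6232. Δ = (V_up−V_dn)/(S_up−S_dn) = (29.4694−46.1639)/(63.2006−46.5061) = -1.0000. V = [p*·29.4694 + (1−p*)·46.1639]/1.03 = 30.3477. B = V − Δ·S = 89.9709.
(2,1): S=81.0264. Δ = (V_up−V_dn)/(S_up−S_dn) = (6.7820−29.4694)/(85.8880−63.2006) = -1.0000. V = [p*·6.7820 + (1−p*)·29.4694]/1.03 = 8.9445. B = V − Δ·S = 89.9709.
(2,2): S=110.1128. Δ = (V_up−V_dn)/(S_up−S_dn) = (24.0496−6.7820)/(116.7196−85.8880) = 0.5601. V = [p*·24.0496 + (1−p*)·6.7820]/1.03 = 21.5529. B = V − Δ·S = -40.1169.
(1,0): S=76.4400. Δ = (V_up−V_dn)/(S_up−S_dn) = (8.9445−30.3477)/(81.0264−59.6232) = -1.0000. V = [p*·8.9445 + (1−p*)·30.3477]/1.03 = 10.9104. B = V − Δ·S = 87.3504.
(1,1): S=103.8800. Δ = (V_up−V_dn)/(S_up−S_dn) = (21.5529−8.9445)/(110.1128−81.0264) = 0.4335. V = [p*·21.5529 + (1−p*)·8.9445]/1.03 = 19.6136. B = V − Δ·S = -25.4165.
(0,0): S=98.0000. Δ = (V_up−V_dn)/(S_up−S_dn) = (19.6136−10.9104)/(103.8800−76.4400) = 0.3172. V = [p*·19.6136 + (1−p*)·10.9104]/1.03 = 18.1370. B = V − Δ·S = -12.9459.
Self-financing check: at every node Δ·S+B equals the discounted successor values.

(0,0): Delta=0.3172 Bond=-12.9459
(1,0): Delta=-1.0000 Bond=87.3504
(1,1): Delta=0.4335 Bond=-25.4165
(2,0): Delta=-1.0000 Bond=89.9709
(2,1): Delta=-1.0000 Bond=89.9709
(2,2): Delta=0.5601 Bond=-40.1169
V0=18.1370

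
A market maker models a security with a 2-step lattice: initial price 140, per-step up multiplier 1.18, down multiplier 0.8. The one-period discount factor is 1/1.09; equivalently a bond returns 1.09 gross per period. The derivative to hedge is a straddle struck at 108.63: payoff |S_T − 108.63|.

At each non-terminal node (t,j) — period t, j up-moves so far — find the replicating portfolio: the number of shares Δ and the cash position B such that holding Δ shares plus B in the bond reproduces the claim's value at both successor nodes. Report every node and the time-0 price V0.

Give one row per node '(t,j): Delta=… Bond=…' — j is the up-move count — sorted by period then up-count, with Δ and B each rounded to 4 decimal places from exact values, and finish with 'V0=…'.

Risk-neutral probability p* = (R−d)/(u−d) = (1.09−0.8)/(1.18−0.8) = 0.7632.
At expiry t=2: V(2,0)=19.0300, V(2,1)=23.5300, V(2,2)=86.3060
  t=1,j=0: stock 112.0000 → up 132.1600 (V=23.5300), down 89.6000 (V=19.0300). Price 20.6094; hedge Δ=0.1057, bond B=8.7673.
  t=1,j=1: stock 165.2000 → up 194.9360 (V=86.3060), down 132.1600 (V=23.5300). Price 65.5394; hedge Δ=1.0000, bond B=-99.6606.
  t=0,j=0: stock 140.0000 → up 165.2000 (V=65.5394), down 112.0000 (V=20.6094). Price 50.3652; hedge Δ=0.8446, bond B=-67.8718.
Root portfolio cost Δ·140+B reproduces V0=50.3652.

(0,0): Delta=0.8446 Bond=-67.8718
(1,0): Delta=0.1057 Bond=8.7673
(1,1): Delta=1.0000 Bond=-99.6606
V0=50.3652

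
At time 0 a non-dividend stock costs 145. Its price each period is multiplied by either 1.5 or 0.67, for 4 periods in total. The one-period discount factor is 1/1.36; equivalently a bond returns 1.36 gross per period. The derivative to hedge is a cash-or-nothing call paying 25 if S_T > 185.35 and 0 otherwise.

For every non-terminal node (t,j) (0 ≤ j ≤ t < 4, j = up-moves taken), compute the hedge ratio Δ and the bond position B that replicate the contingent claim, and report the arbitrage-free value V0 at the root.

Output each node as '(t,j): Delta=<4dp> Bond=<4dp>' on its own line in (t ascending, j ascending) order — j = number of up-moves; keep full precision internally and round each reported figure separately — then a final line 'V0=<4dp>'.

Risk-neutral probability p* = (R−d)/(u−d) = (1.36−0.67)/(1.5−0.67) = 0.8313.
Terminal values V(4,·): V(4,0)=0.0000, V(4,1)=0.0000, V(4,2)=0.0000, V(4,3)=25.0000, V(4,4)=25.0000
Node (3,0) S=43.6106: V=(p*·0.0000+(1−p*)·0.0000)/1.36=0.0000; Δ=(0.0000−0.0000)/(65.4160−29.2191)=0.0000; B=V−Δ·S=0.0000
Node (3,1) S=97.6358: V=(p*·0.0000+(1−p*)·0.0000)/1.36=0.0000; Δ=(0.0000−0.0000)/(146.4536−65.4160)=0.0000; B=V−Δ·S=0.0000
Node (3,2) S=218.5875: V=(p*·25.0000+(1−p*)·0.0000)/1.36=15.2817; Δ=(25.0000−0.0000)/(327.8813−146.4536)=0.1378; B=V−Δ·S=-14.8388
Node (3,3) S=489.3750: V=(p*·25.0000+(1−p*)·25.0000)/1.36=18.3824; Δ=(25.0000−25.0000)/(734.0625−327.8813)=0.0000; B=V−Δ·S=18.3824
Node (2,0) S=65.0905: V=(p*·0.0000+(1−p*)·0.0000)/1.36=0.0000; Δ=(0.0000−0.0000)/(97.6358−43.6106)=0.0000; B=V−Δ·S=0.0000
Node (2,1) S=145.7250: V=(p*·15.2817+(1−p*)·0.0000)/1.36=9.3412; Δ=(15.2817−0.0000)/(218.5875−97.6358)=0.1263; B=V−Δ·S=-9.0705
Node (2,2) S=326.2500: V=(p*·18.3824+(1−p*)·15.2817)/1.36=13.1319; Δ=(18.3824−15.2817)/(489.3750−218.5875)=0.0115; B=V−Δ·S=9.3962
Node (1,0) S=97.1500: V=(p*·9.3412+(1−p*)·0.0000)/1.36=5.7100; Δ=(9.3412−0.0000)/(145.7250−65.0905)=0.1158; B=V−Δ·S=-5.5445
Node (1,1) S=217.5000: V=(p*·13.1319+(1−p*)·9.3412)/1.36=9.1857; Δ=(13.1319−9.3412)/(326.2500−145.7250)=0.0210; B=V−Δ·S=4.6186
Node (0,0) S=145.0000: V=(p*·9.1857+(1−p*)·5.7100)/1.36=6.3231; Δ=(9.1857−5.7100)/(217.5000−97.1500)=0.0289; B=V−Δ·S=2.1356
Check: Δ(0,0)·S0 + B(0,0) = 6.3231 = V0.

(0,0): Delta=0.0289 Bond=2.1356
(1,0): Delta=0.1158 Bond=-5.5445
(1,1): Delta=0.0210 Bond=4.6186
(2,0): Delta=0.0000 Bond=0.0000
(2,1): Delta=0.1263 Bond=-9.0705
(2,2): Delta=0.0115 Bond=9.3962
(3,0): Delta=0.0000 Bond=0.0000
(3,1): Delta=0.0000 Bond=0.0000
(3,2): Delta=0.1378 Bond=-14.8388
(3,3): Delta=0.0000 Bond=18.3824
V0=6.3231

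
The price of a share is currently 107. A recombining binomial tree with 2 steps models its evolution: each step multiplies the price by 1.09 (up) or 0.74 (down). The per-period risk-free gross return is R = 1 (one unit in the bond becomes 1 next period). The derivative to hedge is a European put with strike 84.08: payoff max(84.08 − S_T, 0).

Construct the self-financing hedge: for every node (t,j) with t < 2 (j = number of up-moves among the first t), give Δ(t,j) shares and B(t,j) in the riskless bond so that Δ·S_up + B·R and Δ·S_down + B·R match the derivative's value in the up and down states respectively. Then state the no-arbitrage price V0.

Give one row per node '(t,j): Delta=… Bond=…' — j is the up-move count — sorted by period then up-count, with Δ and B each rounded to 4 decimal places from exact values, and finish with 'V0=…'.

Risk-neutral probability p* = (R−d)/(u−d) = (1−0.74)/(1.09−0.74) = 0.7429.
Terminal values V(2,·): V(2,0)=25.4868, V(2,1)=0.0000, V(2,2)=0.0000
(1,0): S=79.1800. Δ = (V_up−V_dn)/(S_up−S_dn) = (0.0000−25.4868)/(86.3062−58.5932) = -0.9197. V = [p*·0.0000 + (1−p*)·25.4868]/1 = 6.5537. B = V − Δ·S = 79.3732.
(1,1): S=116.6300. Δ = (V_up−V_dn)/(S_up−S_dn) = (0.0000−0.0000)/(127.1267−86.3062) = 0.0000. V = [p*·0.0000 + (1−p*)·0.0000]/1 = 0.0000. B = V − Δ·S = 0.0000.
(0,0): S=107.0000. Δ = (V_up−V_dn)/(S_up−S_dn) = (0.0000−6.5537)/(116.6300−79.1800) = -0.1750. V = [p*·0.0000 + (1−p*)·6.5537]/1 = 1.6852. B = V − Δ·S = 20.4102.
Each (Δ,B) replicates both successor values, so the strategy is self-financing and V0 is arbitrage-free.

(0,0): Delta=-0.1750 Bond=20.4102
(1,0): Delta=-0.9197 Bond=79.3732
(1,1): Delta=0.0000 Bond=0.0000
V0=1.6852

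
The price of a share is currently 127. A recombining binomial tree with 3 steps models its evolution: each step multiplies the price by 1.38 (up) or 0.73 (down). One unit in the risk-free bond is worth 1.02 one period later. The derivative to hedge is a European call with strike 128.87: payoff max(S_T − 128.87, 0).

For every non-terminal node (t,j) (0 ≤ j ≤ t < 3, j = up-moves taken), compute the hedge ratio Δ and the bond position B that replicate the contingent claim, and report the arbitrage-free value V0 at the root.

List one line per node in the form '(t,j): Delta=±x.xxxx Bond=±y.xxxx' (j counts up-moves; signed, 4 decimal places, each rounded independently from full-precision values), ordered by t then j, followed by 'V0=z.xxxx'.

(0,0): Delta=0.6388 Bond=-49.1133
(1,0): Delta=0.3461 Bond=-22.9664
(1,1): Delta=0.8309 Bond=-83.7732
(2,0): Delta=0.0000 Bond=0.0000
(2,1): Delta=0.5734 Bond=-52.5060
(2,2): Delta=1.0000 Bond=-126.3431
V0=32.0089

Since d<R<u, set p* = (R−d)/(u−d) = 0.4462; price each node as the discounted p*-expectation of its children.
At expiry t=3: V(3,0)=0.0000, V(3,1)=0.0000, V(3,2)=47.6869, V(3,3)=204.8951
  t=2,j=0: stock 67.6783 → up 93.3961 (V=0.0000), down 49.4052 (V=0.0000). Price 0.0000; hedge Δ=0.0000, bond B=0.0000.
  t=2,j=1: stock 127.9398 → up 176.5569 (V=47.6869), down 93.3961 (V=0.0000). Price 20.8585; hedge Δ=0.5734, bond B=-52.5060.
  t=2,j=2: stock 241.8588 → up 333.7651 (V=204.8951), down 176.5569 (V=47.6869). Price 115.5157; hedge Δ=1.0000, bond B=-126.3431.
  t=1,j=0: stock 92.7100 → up 127.9398 (V=20.8585), down 67.6783 (V=0.0000). Price 9.1236; hedge Δ=0.3461, bond B=-22.9664.
  t=1,j=1: stock 175.2600 → up 241.8588 (V=115.5157), down 127.9398 (V=20.8585). Price 61.8531; hedge Δ=0.8309, bond B=-83.7732.
  t=0,j=0: stock 127.0000 → up 175.2600 (V=61.8531), down 92.7100 (V=9.1236). Price 32.0089; hedge Δ=0.6388, bond B=-49.1133.
Root portfolio cost Δ·127+B reproduces V0=32.0089.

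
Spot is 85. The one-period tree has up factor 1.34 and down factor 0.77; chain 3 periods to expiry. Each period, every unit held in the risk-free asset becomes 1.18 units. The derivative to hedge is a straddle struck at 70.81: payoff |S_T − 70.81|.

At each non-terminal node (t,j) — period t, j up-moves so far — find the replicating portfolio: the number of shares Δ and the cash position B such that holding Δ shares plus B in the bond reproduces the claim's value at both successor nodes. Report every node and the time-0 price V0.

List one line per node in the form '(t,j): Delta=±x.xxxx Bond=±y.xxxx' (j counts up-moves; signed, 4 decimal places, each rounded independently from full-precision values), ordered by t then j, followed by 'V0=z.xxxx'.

(0,0): Delta=0.8936 Bond=-32.5168
(1,0): Delta=0.5265 Bond=-14.3411
(1,1): Delta=0.9760 Bond=-47.7469
(2,0): Delta=-1.0000 Bond=60.0085
(2,1): Delta=0.8688 Bond=-46.9444
(2,2): Delta=1.0000 Bond=-60.0085
V0=43.4431

No-arbitrage ⇒ martingale measure with p* = (R−d)/(u−d) = 0.7193.
Terminal values V(3,·): V(3,0)=32.0047, V(3,1)=3.2787, V(3,2)=46.7120, V(3,3)=133.7088
  t=2,j=0: stock 50.3965 → up 67.5313 (V=3.2787), down 38.8053 (V=32.0047). Price 9.6120; hedge Δ=-1.0000, bond B=60.0085.
  t=2,j=1: stock 87.7030 → up 117.5220 (V=46.7120), down 67.5313 (V=3.2787). Price 29.2544; hedge Δ=0.8688, bond B=-46.9444.
  t=2,j=2: stock 152.6260 → up 204.5188 (V=133.7088), down 117.5220 (V=46.7120). Price 92.6175; hedge Δ=1.0000, bond B=-60.0085.
  t=1,j=0: stock 65.4500 → up 87.7030 (V=29.2544), down 50.3965 (V=9.6120). Price 20.1193; hedge Δ=0.5265, bond B=-14.3411.
  t=1,j=1: stock 113.9000 → up 152.6260 (V=92.6175), down 87.7030 (V=29.2544). Price 63.4164; hedge Δ=0.9760, bond B=-47.7469.
  t=0,j=0: stock 85.0000 → up 113.9000 (V=63.4164), down 65.4500 (V=20.1193). Price 43.4431; hedge Δ=0.8936, bond B=-32.5168.
Each (Δ,B) replicates both successor values, so the strategy is self-financing and V0 is arbitrage-free.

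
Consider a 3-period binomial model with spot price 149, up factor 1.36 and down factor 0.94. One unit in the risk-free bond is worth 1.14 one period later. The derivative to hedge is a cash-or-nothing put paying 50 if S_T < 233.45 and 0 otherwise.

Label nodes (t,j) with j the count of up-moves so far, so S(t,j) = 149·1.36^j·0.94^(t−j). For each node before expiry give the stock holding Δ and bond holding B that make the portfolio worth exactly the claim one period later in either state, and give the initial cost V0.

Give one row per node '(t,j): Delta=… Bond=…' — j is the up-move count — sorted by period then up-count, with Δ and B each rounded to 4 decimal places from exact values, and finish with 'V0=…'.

Under the risk-neutral measure, an up-move has probability p* = (R−d)/(u−d) = 0.4762 and values discount at R = 1.14.
Terminal values V(3,·): V(3,0)=50.0000, V(3,1)=50.0000, V(3,2)=0.0000, V(3,3)=0.0000
(2,0): S=131.6564. Δ = (V_up−V_dn)/(S_up−S_dn) = (50.0000−50.0000)/(179.0527−123.7570) = 0.0000. V = [p*·50.0000 + (1−p*)·50.0000]/1.14 = 43.8596. B = V − Δ·S = 43.8596.
(2,1): S=190.4816. Δ = (V_up−V_dn)/(S_up−S_dn) = (0.0000−50.0000)/(259.0550−179.0527) = -0.6250. V = [p*·0.0000 + (1−p*)·50.0000]/1.14 = 22.9741. B = V − Δ·S = 142.0217.
(2,2): S=275.5904. Δ = (V_up−V_dn)/(S_up−S_dn) = (0.0000−0.0000)/(374.8029−259.0550) = 0.0000. V = [p*·0.0000 + (1−p*)·0.0000]/1.14 = 0.0000. B = V − Δ·S = 0.0000.
(1,0): S=140.0600. Δ = (V_up−V_dn)/(S_up−S_dn) = (22.9741−43.8596)/(190.4816−131.6564) = -0.3550. V = [p*·22.9741 + (1−p*)·43.8596]/1.14 = 29.7493. B = V − Δ·S = 79.4767.
(1,1): S=202.6400. Δ = (V_up−V_dn)/(S_up−S_dn) = (0.0000−22.9741)/(275.5904−190.4816) = -0.2699. V = [p*·0.0000 + (1−p*)·22.9741]/1.14 = 10.5562. B = V − Δ·S = 65.2564.
(0,0): S=149.0000. Δ = (V_up−V_dn)/(S_up−S_dn) = (10.5562−29.7493)/(202.6400−140.0600) = -0.3067. V = [p*·10.5562 + (1−p*)·29.7493]/1.14 = 18.0787. B = V − Δ·S = 63.7765.
Each (Δ,B) replicates both successor values, so the strategy is self-financing and V0 is arbitrage-free.

(0,0): Delta=-0.3067 Bond=63.7765
(1,0): Delta=-0.3550 Bond=79.4767
(1,1): Delta=-0.2699 Bond=65.2564
(2,0): Delta=0.0000 Bond=43.8596
(2,1): Delta=-0.6250 Bond=142.0217
(2,2): Delta=0.0000 Bond=0.0000
V0=18.0787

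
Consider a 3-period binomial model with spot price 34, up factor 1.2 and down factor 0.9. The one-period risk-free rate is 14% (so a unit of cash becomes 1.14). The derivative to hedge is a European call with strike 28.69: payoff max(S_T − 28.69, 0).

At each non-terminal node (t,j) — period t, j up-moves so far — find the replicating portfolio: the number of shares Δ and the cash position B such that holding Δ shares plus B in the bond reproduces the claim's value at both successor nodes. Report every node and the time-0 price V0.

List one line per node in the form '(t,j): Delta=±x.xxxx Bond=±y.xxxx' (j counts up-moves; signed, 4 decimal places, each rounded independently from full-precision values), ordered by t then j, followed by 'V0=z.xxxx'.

(0,0): Delta=0.9882 Bond=-18.9433
(1,0): Delta=0.9254 Bond=-19.6728
(1,1): Delta=1.0000 Bond=-22.0760
(2,0): Delta=0.5275 Bond=-11.4684
(2,1): Delta=1.0000 Bond=-25.1667
(2,2): Delta=1.0000 Bond=-25.1667
V0=14.6561

Risk-neutral probability p* = (R−d)/(u−d) = (1.14−0.9)/(1.2−0.9) = 0.8000.
Terminal payoffs: V(3,0)=0.0000, V(3,1)=4.3580, V(3,2)=15.3740, V(3,3)=30.0620
Node (2,0) S=27.5400: V=(p*·4.3580+(1−p*)·0.0000)/1.14=3.0582; Δ=(4.3580−0.0000)/(33.0480−24.7860)=0.5275; B=V−Δ·S=-11.4684
Node (2,1) S=36.7200: V=(p*·15.3740+(1−p*)·4.3580)/1.14=11.5533; Δ=(15.3740−4.3580)/(44.0640−33.0480)=1.0000; B=V−Δ·S=-25.1667
Node (2,2) S=48.9600: V=(p*·30.0620+(1−p*)·15.3740)/1.14=23.7933; Δ=(30.0620−15.3740)/(58.7520−44.0640)=1.0000; B=V−Δ·S=-25.1667
Node (1,0) S=30.6000: V=(p*·11.5533+(1−p*)·3.0582)/1.14=8.6441; Δ=(11.5533−3.0582)/(36.7200−27.5400)=0.9254; B=V−Δ·S=-19.6728
Node (1,1) S=40.8000: V=(p*·23.7933+(1−p*)·11.5533)/1.14=18.7240; Δ=(23.7933−11.5533)/(48.9600−36.7200)=1.0000; B=V−Δ·S=-22.0760
Node (0,0) S=34.0000: V=(p*·18.7240+(1−p*)·8.6441)/1.14=14.6561; Δ=(18.7240−8.6441)/(40.8000−30.6000)=0.9882; B=V−Δ·S=-18.9433
Root portfolio cost Δ·34+B reproduces V0=14.6561.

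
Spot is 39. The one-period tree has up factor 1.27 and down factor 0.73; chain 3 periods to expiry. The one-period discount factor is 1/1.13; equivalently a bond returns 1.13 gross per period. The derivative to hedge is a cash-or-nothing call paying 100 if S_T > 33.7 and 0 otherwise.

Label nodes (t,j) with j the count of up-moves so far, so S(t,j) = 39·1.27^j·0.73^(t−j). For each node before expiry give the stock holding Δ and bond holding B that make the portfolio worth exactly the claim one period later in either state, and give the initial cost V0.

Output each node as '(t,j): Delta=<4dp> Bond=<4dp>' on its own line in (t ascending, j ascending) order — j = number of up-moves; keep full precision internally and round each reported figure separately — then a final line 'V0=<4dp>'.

(0,0): Delta=1.4283 Bond=2.0422
(1,0): Delta=4.2639 Bond=-78.4221
(1,1): Delta=0.8578 Bond=30.5631
(2,0): Delta=0.0000 Bond=0.0000
(2,1): Delta=5.1217 Bond=-119.6329
(2,2): Delta=0.0000 Bond=88.4956
V0=57.7454

Risk-neutral probability p* = (R−d)/(u−d) = (1.13−0.73)/(1.27−0.73) = 0.7407.
At expiry t=3: V(3,0)=0.0000, V(3,1)=0.0000, V(3,2)=100.0000, V(3,3)=100.0000
Node (2,0) S=20.7831: V=(p*·0.0000+(1−p*)·0.0000)/1.13=0.0000; Δ=(0.0000−0.0000)/(26.3945−15.1717)=0.0000; B=V−Δ·S=0.0000
Node (2,1) S=36.1569: V=(p*·100.0000+(1−p*)·0.0000)/1.13=65.5523; Δ=(100.0000−0.0000)/(45.9193−26.3945)=5.1217; B=V−Δ·S=-119.6329
Node (2,2) S=62.9031: V=(p*·100.0000+(1−p*)·100.0000)/1.13=88.4956; Δ=(100.0000−100.0000)/(79.8869−45.9193)=0.0000; B=V−Δ·S=88.4956
Node (1,0) S=28.4700: V=(p*·65.5523+(1−p*)·0.0000)/1.13=42.9710; Δ=(65.5523−0.0000)/(36.1569−20.7831)=4.2639; B=V−Δ·S=-78.4221
Node (1,1) S=49.5300: V=(p*·88.4956+(1−p*)·65.5523)/1.13=73.0507; Δ=(88.4956−65.5523)/(62.9031−36.1569)=0.8578; B=V−Δ·S=30.5631
Node (0,0) S=39.0000: V=(p*·73.0507+(1−p*)·42.9710)/1.13=57.7454; Δ=(73.0507−42.9710)/(49.5300−28.4700)=1.4283; B=V−Δ·S=2.0422
Self-financing check: at every node Δ·S+B equals the discounted successor values.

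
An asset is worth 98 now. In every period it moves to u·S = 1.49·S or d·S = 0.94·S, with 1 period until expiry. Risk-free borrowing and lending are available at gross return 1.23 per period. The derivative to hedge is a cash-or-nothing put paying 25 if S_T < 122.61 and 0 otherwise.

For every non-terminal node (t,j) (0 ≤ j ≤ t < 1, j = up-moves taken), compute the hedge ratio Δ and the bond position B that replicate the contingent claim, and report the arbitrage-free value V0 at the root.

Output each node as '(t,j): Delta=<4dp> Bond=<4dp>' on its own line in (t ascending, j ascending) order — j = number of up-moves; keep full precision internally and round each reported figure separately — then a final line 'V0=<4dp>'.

Risk-neutral probability p* = (R−d)/(u−d) = (1.23−0.94)/(1.49−0.94) = 0.5273.
Terminal payoffs: V(1,0)=25.0000, V(1,1)=0.0000
  t=0,j=0: stock 98.0000 → up 146.0200 (V=0.0000), down 92.1200 (V=25.0000). Price 9.6083; hedge Δ=-0.4638, bond B=55.0628.
Check: Δ(0,0)·S0 + B(0,0) = 9.6083 = V0.

(0,0): Delta=-0.4638 Bond=55.0628
V0=9.6083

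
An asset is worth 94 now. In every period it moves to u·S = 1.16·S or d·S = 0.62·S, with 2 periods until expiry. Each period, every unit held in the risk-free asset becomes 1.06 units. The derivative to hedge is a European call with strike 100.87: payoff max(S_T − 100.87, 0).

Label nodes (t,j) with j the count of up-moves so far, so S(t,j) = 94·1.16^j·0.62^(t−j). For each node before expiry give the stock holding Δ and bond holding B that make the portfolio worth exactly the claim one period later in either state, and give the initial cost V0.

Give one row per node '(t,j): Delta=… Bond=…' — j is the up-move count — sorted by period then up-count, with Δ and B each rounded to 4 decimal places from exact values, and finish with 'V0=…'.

The replicating-portfolio and risk-neutral prices coincide; use p* = (1.06−0.62)/(1.16−0.62) = 0.8148 for the latter.
Terminal values V(2,·): V(2,0)=0.0000, V(2,1)=0.0000, V(2,2)=25.6164
  t=1,j=0: stock 58.2800 → up 67.6048 (V=0.0000), down 36.1336 (V=0.0000). Price 0.0000; hedge Δ=0.0000, bond B=0.0000.
  t=1,j=1: stock 109.0400 → up 126.4864 (V=25.6164), down 67.6048 (V=0.0000). Price 19.6912; hedge Δ=0.4350, bond B=-27.7466.
  t=0,j=0: stock 94.0000 → up 109.0400 (V=19.6912), down 58.2800 (V=0.0000). Price 15.1365; hedge Δ=0.3879, bond B=-21.3286.
Check: Δ(0,0)·S0 + B(0,0) = 15.1365 = V0.

(0,0): Delta=0.3879 Bond=-21.3286
(1,0): Delta=0.0000 Bond=0.0000
(1,1): Delta=0.4350 Bond=-27.7466
V0=15.1365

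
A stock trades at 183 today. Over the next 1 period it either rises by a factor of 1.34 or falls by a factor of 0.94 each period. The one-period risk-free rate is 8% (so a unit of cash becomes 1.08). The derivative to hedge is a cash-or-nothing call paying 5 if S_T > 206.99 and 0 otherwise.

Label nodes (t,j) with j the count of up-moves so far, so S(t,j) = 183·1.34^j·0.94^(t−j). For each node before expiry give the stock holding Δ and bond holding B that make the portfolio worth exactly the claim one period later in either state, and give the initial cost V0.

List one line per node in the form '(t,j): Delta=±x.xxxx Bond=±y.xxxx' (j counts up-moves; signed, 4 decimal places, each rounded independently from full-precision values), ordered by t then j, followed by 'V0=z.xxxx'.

The replicating-portfolio and risk-neutral prices coincide; use p* = (1.08−0.94)/(1.34−0.94) = 0.3500 for the latter.
Payoff layer (t=1): V(1,0)=0.0000, V(1,1)=5.0000
Node (0,0) S=183.0000: V=(p*·5.0000+(1−p*)·0.0000)/1.08=1.6204; Δ=(5.0000−0.0000)/(245.2200−172.0200)=0.0683; B=V−Δ·S=-10.8796
Self-financing check: at every node Δ·S+B equals the discounted successor values.

(0,0): Delta=0.0683 Bond=-10.8796
V0=1.6204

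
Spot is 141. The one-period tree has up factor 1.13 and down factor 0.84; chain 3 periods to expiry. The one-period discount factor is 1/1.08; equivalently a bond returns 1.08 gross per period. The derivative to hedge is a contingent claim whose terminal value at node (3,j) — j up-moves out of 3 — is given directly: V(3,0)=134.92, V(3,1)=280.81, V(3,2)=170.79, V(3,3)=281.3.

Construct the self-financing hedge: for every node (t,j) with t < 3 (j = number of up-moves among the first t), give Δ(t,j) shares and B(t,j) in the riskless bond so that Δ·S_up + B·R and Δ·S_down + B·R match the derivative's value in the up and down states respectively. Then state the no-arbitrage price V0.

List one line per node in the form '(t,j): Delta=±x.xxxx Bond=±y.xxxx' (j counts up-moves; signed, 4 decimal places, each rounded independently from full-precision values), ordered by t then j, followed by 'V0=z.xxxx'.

(0,0): Delta=1.0196 Bond=47.8418
(1,0): Delta=-1.7764 Bond=382.8295
(1,1): Delta=1.4526 Bond=-17.3226
(2,0): Delta=5.0565 Bond=-266.3499
(2,1): Delta=-2.8346 Bond=555.0821
(2,2): Delta=2.1165 Bond=-138.2481
V0=191.6030

Under the risk-neutral measure, an up-move has probability p* = (R−d)/(u−d) = 0.8276 and values discount at R = 1.08.
At expiry t=3: V(3,0)=134.9200, V(3,1)=280.8100, V(3,2)=170.7900, V(3,3)=281.3000
  t=2,j=0: stock 99.4896 → up 112.4232 (V=280.8100), down 83.5713 (V=134.9200). Price 236.7190; hedge Δ=5.0565, bond B=-266.3499.
  t=2,j=1: stock 133.8372 → up 151.2360 (V=170.7900), down 112.4232 (V=280.8100). Price 175.7027; hedge Δ=-2.8346, bond B=555.0821.
  t=2,j=2: stock 180.0429 → up 203.4485 (V=281.3000), down 151.2360 (V=170.7900). Price 242.8209; hedge Δ=2.1165, bond B=-138.2481.
  t=1,j=0: stock 118.4400 → up 133.8372 (V=175.7027), down 99.4896 (V=236.7190). Price 172.4285; hedge Δ=-1.7764, bond B=382.8295.
  t=1,j=1: stock 159.3300 → up 180.0429 (V=242.8209), down 133.8372 (V=175.7027). Price 214.1192; hedge Δ=1.4526, bond B=-17.3226.
  t=0,j=0: stock 141.0000 → up 159.3300 (V=214.1192), down 118.4400 (V=172.4285). Price 191.6030; hedge Δ=1.0196, bond B=47.8418.
Root portfolio cost Δ·141+B reproduces V0=191.6030.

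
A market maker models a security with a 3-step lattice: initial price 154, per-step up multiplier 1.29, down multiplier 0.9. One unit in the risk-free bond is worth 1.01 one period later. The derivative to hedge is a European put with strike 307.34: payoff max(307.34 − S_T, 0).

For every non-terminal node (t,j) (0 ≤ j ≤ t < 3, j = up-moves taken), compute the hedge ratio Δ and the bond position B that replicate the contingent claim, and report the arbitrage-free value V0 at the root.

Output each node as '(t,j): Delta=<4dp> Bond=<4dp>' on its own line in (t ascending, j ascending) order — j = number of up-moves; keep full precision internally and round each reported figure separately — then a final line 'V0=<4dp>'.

Under the risk-neutral measure, an up-move has probability p* = (R−d)/(u−d) = 0.2821 and values discount at R = 1.01.
Terminal payoffs: V(3,0)=195.0740, V(3,1)=146.4254, V(3,2)=76.6957, V(3,3)=0.0000
Node (2,0) S=124.7400: V=(p*·146.4254+(1−p*)·195.0740)/1.01=179.5570; Δ=(146.4254−195.0740)/(160.9146−112.2660)=-1.0000; B=V−Δ·S=304.2970
Node (2,1) S=178.7940: V=(p*·76.6957+(1−p*)·146.4254)/1.01=125.5030; Δ=(76.6957−146.4254)/(230.6443−160.9146)=-1.0000; B=V−Δ·S=304.2970
Node (2,2) S=256.2714: V=(p*·0.0000+(1−p*)·76.6957)/1.01=54.5184; Δ=(0.0000−76.6957)/(330.5901−230.6443)=-0.7674; B=V−Δ·S=251.1742
Node (1,0) S=138.6000: V=(p*·125.5030+(1−p*)·179.5570)/1.01=162.6842; Δ=(125.5030−179.5570)/(178.7940−124.7400)=-1.0000; B=V−Δ·S=301.2842
Node (1,1) S=198.6600: V=(p*·54.5184+(1−p*)·125.5030)/1.01=104.4374; Δ=(54.5184−125.5030)/(256.2714−178.7940)=-0.9162; B=V−Δ·S=286.4492
Node (0,0) S=154.0000: V=(p*·104.4374+(1−p*)·162.6842)/1.01=144.8075; Δ=(104.4374−162.6842)/(198.6600−138.6000)=-0.9698; B=V−Δ·S=294.1584
Check: Δ(0,0)·S0 + B(0,0) = 144.8075 = V0.

(0,0): Delta=-0.9698 Bond=294.1584
(1,0): Delta=-1.0000 Bond=301.2842
(1,1): Delta=-0.9162 Bond=286.4492
(2,0): Delta=-1.0000 Bond=304.2970
(2,1): Delta=-1.0000 Bond=304.2970
(2,2): Delta=-0.7674 Bond=251.1742
V0=144.8075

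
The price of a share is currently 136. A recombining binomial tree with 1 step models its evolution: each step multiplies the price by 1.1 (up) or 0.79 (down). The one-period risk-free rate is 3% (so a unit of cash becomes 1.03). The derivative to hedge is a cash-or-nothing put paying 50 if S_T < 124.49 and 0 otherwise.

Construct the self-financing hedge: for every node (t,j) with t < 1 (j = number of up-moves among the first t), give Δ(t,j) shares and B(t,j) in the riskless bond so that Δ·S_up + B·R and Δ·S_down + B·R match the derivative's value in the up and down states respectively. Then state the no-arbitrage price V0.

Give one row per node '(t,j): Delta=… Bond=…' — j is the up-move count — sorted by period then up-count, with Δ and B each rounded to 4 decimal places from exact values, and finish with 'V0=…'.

(0,0): Delta=-1.1860 Bond=172.2518
V0=10.9615

The replicating-portfolio and risk-neutral prices coincide; use p* = (1.03−0.79)/(1.1−0.79) = 0.7742 for the latter.
Payoff layer (t=1): V(1,0)=50.0000, V(1,1)=0.0000
(0,0): S=136.0000. Δ = (V_up−V_dn)/(S_up−S_dn) = (0.0000−50.0000)/(149.6000−107.4400) = -1.1860. V = [p*·0.0000 + (1−p*)·50.0000]/1.03 = 10.9615. B = V − Δ·S = 172.2518.
Check: Δ(0,0)·S0 + B(0,0) = 10.9615 = V0.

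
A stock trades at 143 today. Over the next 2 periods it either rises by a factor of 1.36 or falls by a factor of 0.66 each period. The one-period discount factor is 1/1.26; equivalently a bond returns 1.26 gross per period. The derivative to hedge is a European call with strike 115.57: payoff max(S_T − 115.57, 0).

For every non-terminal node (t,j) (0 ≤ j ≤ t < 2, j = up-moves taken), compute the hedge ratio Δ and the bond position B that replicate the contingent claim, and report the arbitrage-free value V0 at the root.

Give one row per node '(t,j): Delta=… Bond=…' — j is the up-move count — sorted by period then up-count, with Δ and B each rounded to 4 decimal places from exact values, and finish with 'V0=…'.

(0,0): Delta=0.9397 Bond=-63.4809
(1,0): Delta=0.1935 Bond=-9.5684
(1,1): Delta=1.0000 Bond=-91.7222
V0=70.8895

Under the risk-neutral measure, an up-move has probability p* = (R−d)/(u−d) = 0.8571 and values discount at R = 1.26.
At expiry t=2: V(2,0)=0.0000, V(2,1)=12.7868, V(2,2)=148.9228
  t=1,j=0: stock 94.3800 → up 128.3568 (V=12.7868), down 62.2908 (V=0.0000). Price 8.6985; hedge Δ=0.1935, bond B=-9.5684.
  t=1,j=1: stock 194.4800 → up 264.4928 (V=148.9228), down 128.3568 (V=12.7868). Price 102.7578; hedge Δ=1.0000, bond B=-91.7222.
  t=0,j=0: stock 143.0000 → up 194.4800 (V=102.7578), down 94.3800 (V=8.6985). Price 70.8895; hedge Δ=0.9397, bond B=-63.4809.
Each (Δ,B) replicates both successor values, so the strategy is self-financing and V0 is arbitrage-free.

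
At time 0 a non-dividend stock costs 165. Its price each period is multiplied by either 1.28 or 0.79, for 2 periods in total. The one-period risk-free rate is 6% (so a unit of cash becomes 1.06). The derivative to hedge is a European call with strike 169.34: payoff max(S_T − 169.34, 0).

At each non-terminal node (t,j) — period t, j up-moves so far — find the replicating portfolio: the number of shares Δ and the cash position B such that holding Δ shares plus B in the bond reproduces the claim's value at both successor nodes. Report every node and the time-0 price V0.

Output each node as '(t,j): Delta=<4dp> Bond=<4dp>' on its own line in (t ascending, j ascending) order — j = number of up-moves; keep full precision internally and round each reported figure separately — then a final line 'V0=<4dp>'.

(0,0): Delta=0.6494 Bond=-79.8530
(1,0): Delta=0.0000 Bond=0.0000
(1,1): Delta=0.9759 Bond=-153.6135
V0=27.2915

Risk-neutral probability p* = (R−d)/(u−d) = (1.06−0.79)/(1.28−0.79) = 0.5510.
Payoff layer (t=2): V(2,0)=0.0000, V(2,1)=0.0000, V(2,2)=100.9960
Node (1,0) S=130.3500: V=(p*·0.0000+(1−p*)·0.0000)/1.06=0.0000; Δ=(0.0000−0.0000)/(166.8480−102.9765)=0.0000; B=V−Δ·S=0.0000
Node (1,1) S=211.2000: V=(p*·100.9960+(1−p*)·0.0000)/1.06=52.5008; Δ=(100.9960−0.0000)/(270.3360−166.8480)=0.9759; B=V−Δ·S=-153.6135
Node (0,0) S=165.0000: V=(p*·52.5008+(1−p*)·0.0000)/1.06=27.2915; Δ=(52.5008−0.0000)/(211.2000−130.3500)=0.6494; B=V−Δ·S=-79.8530
Self-financing check: at every node Δ·S+B equals the discounted successor values.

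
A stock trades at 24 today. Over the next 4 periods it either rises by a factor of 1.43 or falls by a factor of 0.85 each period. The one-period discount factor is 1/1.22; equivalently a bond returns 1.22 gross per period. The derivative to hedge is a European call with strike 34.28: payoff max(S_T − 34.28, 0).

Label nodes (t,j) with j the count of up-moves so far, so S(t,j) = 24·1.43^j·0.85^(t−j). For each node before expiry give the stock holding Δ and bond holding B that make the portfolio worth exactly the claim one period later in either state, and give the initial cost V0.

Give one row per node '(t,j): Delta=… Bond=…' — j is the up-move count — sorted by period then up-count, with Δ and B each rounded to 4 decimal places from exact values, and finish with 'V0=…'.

(0,0): Delta=0.8529 Bond=-11.0529
(1,0): Delta=0.5900 Bond=-8.1220
(1,1): Delta=0.9416 Bond=-16.5281
(2,0): Delta=0.0613 Bond=-0.7403
(2,1): Delta=0.7684 Bond=-15.1126
(2,2): Delta=1.0000 Bond=-23.0314
(3,0): Delta=0.0000 Bond=0.0000
(3,1): Delta=0.0819 Bond=-1.4157
(3,2): Delta=1.0000 Bond=-28.0984
(3,3): Delta=1.0000 Bond=-28.0984
V0=9.4166

No-arbitrage ⇒ martingale measure with p* = (R−d)/(u−d) = 0.6379.
At expiry t=4: V(4,0)=0.0000, V(4,1)=0.0000, V(4,2)=1.1786, V(4,3)=25.3738, V(4,4)=66.0788
(3,0): S=14.7390. Δ = (V_up−V_dn)/(S_up−S_dn) = (0.0000−0.0000)/(21.0768−12.5281) = 0.0000. V = [p*·0.0000 + (1−p*)·0.0000]/1.22 = 0.0000. B = V − Δ·S = 0.0000.
(3,1): S=24.7962. Δ = (V_up−V_dn)/(S_up−S_dn) = (1.1786−0.0000)/(35.4586−21.0768) = 0.0819. V = [p*·1.1786 + (1−p*)·0.0000]/1.22 = 0.6163. B = V − Δ·S = -1.4157.
(3,2): S=41.7160. Δ = (V_up−V_dn)/(S_up−S_dn) = (25.3738−1.1786)/(59.6538−35.4586) = 1.0000. V = [p*·25.3738 + (1−p*)·1.1786]/1.22 = 13.6176. B = V − Δ·S = -28.0984.
(3,3): S=70.1810. Δ = (V_up−V_dn)/(S_up−S_dn) = (66.0788−25.3738)/(100.3588−59.6538) = 1.0000. V = [p*·66.0788 + (1−p*)·25.3738]/1.22 = 42.0826. B = V − Δ·S = -28.0984.
(2,0): S=17.3400. Δ = (V_up−V_dn)/(S_up−S_dn) = (0.6163−0.0000)/(24.7962−14.7390) = 0.0613. V = [p*·0.6163 + (1−p*)·0.0000]/1.22 = 0.3222. B = V − Δ·S = -0.7403.
(2,1): S=29.1720. Δ = (V_up−V_dn)/(S_up−S_dn) = (13.6176−0.6163)/(41.7160−24.7962) = 0.7684. V = [p*·13.6176 + (1−p*)·0.6163]/1.22 = 7.3035. B = V − Δ·S = -15.1126.
(2,2): S=49.0776. Δ = (V_up−V_dn)/(S_up−S_dn) = (42.0826−13.6176)/(70.1810−41.7160) = 1.0000. V = [p*·42.0826 + (1−p*)·13.6176]/1.22 = 26.0462. B = V − Δ·S = -23.0314.
(1,0): S=20.4000. Δ = (V_up−V_dn)/(S_up−S_dn) = (7.3035−0.3222)/(29.1720−17.3400) = 0.5900. V = [p*·7.3035 + (1−p*)·0.3222]/1.22 = 3.9146. B = V − Δ·S = -8.1220.
(1,1): S=34.3200. Δ = (V_up−V_dn)/(S_up−S_dn) = (26.0462−7.3035)/(49.0776−29.1720) = 0.9416. V = [p*·26.0462 + (1−p*)·7.3035]/1.22 = 15.7869. B = V − Δ·S = -16.5281.
(0,0): S=24.0000. Δ = (V_up−V_dn)/(S_up−S_dn) = (15.7869−3.9146)/(34.3200−20.4000) = 0.8529. V = [p*·15.7869 + (1−p*)·3.9146]/1.22 = 9.4166. B = V − Δ·S = -11.0529.
Root portfolio cost Δ·24+B reproduces V0=9.4166.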